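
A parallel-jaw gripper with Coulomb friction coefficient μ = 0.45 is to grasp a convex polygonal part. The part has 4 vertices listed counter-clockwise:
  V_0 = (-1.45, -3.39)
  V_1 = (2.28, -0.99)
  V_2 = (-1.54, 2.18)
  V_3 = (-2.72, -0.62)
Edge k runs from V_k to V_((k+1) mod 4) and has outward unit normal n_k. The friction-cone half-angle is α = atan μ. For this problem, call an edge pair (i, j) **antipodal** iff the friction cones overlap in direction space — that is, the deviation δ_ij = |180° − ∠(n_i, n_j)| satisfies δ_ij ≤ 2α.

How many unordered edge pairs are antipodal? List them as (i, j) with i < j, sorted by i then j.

α = atan 0.45 = 24.23°;  2α = 48.46°
n_0 = (+0.5411, -0.8410)
n_1 = (+0.6386, +0.7695)
n_2 = (-0.9215, +0.3884)
n_3 = (-0.9090, -0.4168)
  (0,1): δ = 72.45°  ·
  (0,2): δ = 34.39°  ✓
  (0,3): δ = 81.87°  ·
  (1,2): δ = 73.16°  ·
  (1,3): δ = 25.68°  ✓
  (2,3): δ = 132.52°  ·
antipodal pairs: 2

count = 2; pairs: (0,2), (1,3)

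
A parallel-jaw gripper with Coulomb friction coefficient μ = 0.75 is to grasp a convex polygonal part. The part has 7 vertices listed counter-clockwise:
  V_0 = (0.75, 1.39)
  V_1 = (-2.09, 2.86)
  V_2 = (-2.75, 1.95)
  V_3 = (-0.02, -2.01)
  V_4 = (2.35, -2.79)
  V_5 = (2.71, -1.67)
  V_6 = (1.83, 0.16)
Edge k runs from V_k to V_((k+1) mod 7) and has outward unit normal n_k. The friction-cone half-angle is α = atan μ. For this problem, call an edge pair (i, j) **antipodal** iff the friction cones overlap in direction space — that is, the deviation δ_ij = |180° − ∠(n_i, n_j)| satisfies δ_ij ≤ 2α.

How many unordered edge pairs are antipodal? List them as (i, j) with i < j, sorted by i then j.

α = atan 0.75 = 36.87°;  2α = 73.74°
n_0 = (+0.4597, +0.8881)
n_1 = (-0.8095, +0.5871)
n_2 = (-0.8233, -0.5676)
n_3 = (-0.3126, -0.9499)
n_4 = (+0.9520, -0.3060)
n_5 = (+0.9012, +0.4334)
n_6 = (+0.7514, +0.6598)
  (0,1): δ = 98.59°  ·
  (0,2): δ = 28.05°  ✓
  (0,3): δ = 9.15°  ✓
  (0,4): δ = 99.55°  ·
  (0,5): δ = 143.05°  ·
  (0,6): δ = 158.65°  ·
  (1,2): δ = 109.47°  ·
  (1,3): δ = 72.26°  ✓
  (1,4): δ = 18.13°  ✓
  (1,5): δ = 61.63°  ✓
  (1,6): δ = 77.24°  ·
  (2,3): δ = 142.80°  ·
  (2,4): δ = 52.40°  ✓
  (2,5): δ = 8.90°  ✓
  (2,6): δ = 6.70°  ✓
  (3,4): δ = 89.60°  ·
  (3,5): δ = 46.10°  ✓
  (3,6): δ = 30.50°  ✓
  (4,5): δ = 136.50°  ·
  (4,6): δ = 120.90°  ·
  (5,6): δ = 164.40°  ·
antipodal pairs: 10

count = 10; pairs: (0,2), (0,3), (1,3), (1,4), (1,5), (2,4), (2,5), (2,6), (3,5), (3,6)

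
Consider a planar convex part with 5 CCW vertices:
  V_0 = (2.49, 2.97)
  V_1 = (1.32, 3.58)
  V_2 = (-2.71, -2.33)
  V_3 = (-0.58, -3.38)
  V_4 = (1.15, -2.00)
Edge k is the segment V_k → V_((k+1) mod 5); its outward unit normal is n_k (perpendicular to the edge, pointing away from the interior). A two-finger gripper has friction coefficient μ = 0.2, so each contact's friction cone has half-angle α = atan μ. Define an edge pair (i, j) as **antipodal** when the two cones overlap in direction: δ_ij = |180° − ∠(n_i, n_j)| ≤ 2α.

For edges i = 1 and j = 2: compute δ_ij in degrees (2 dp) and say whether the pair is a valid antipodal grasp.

α = atan 0.2 = 11.31°;  2α = 22.62°
edge 1: e_1 = (-4.03, -5.91);  n_1 = (-0.8262, +0.5634)
edge 2: e_2 = (+2.13, -1.05);  n_2 = (-0.4422, -0.8969)
∠(n_1, n_2) = 98.05°
δ = |180° − 98.05°| = 81.95°
81.95° > 2α = 22.62°  →  invalid

δ = 81.95°, invalid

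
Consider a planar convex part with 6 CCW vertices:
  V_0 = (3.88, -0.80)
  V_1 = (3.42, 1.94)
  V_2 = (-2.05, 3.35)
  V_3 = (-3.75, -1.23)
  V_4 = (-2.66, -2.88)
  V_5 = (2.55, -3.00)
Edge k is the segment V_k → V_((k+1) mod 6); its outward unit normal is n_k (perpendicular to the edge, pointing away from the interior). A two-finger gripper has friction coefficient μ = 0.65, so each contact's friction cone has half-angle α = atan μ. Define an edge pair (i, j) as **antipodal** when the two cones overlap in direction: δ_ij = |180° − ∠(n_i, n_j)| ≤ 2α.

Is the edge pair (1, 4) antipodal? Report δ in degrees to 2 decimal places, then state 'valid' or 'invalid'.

α = atan 0.65 = 33.02°;  2α = 66.05°
edge 1: e_1 = (-5.47, +1.41);  n_1 = (+0.2496, +0.9683)
edge 4: e_4 = (+5.21, -0.12);  n_4 = (-0.0230, -0.9997)
∠(n_1, n_4) = 166.86°
δ = |180° − 166.86°| = 13.14°
13.14° ≤ 2α = 66.05°  →  valid

δ = 13.14°, valid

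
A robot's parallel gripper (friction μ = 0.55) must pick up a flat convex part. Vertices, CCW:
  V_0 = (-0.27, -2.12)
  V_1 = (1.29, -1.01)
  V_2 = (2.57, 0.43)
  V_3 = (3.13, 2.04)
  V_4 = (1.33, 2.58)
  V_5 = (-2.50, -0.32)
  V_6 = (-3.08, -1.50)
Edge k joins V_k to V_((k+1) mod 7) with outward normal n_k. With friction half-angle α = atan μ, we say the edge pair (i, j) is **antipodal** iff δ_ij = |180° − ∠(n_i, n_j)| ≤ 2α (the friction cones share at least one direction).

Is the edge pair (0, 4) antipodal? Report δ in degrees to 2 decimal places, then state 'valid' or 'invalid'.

α = atan 0.55 = 28.81°;  2α = 57.62°
edge 0: e_0 = (+1.56, +1.11);  n_0 = (+0.5798, -0.8148)
edge 4: e_4 = (-3.83, -2.90);  n_4 = (-0.6037, +0.7972)
∠(n_0, n_4) = 178.30°
δ = |180° − 178.30°| = 1.70°
1.70° ≤ 2α = 57.62°  →  valid

δ = 1.70°, valid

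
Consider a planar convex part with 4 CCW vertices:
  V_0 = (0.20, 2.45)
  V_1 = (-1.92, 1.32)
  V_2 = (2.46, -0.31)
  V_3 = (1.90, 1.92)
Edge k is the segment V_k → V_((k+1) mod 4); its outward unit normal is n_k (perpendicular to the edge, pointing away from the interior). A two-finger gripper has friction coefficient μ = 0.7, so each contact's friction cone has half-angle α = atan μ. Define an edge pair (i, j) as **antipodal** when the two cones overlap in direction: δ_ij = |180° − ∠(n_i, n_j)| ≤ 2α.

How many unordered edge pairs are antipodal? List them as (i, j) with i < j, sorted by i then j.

count = 3; pairs: (0,1), (1,2), (1,3)

α = atan 0.7 = 34.99°;  2α = 69.98°
n_0 = (-0.4704, +0.8825)
n_1 = (-0.3488, -0.9372)
n_2 = (+0.9699, +0.2436)
n_3 = (+0.2976, +0.9547)
  (0,1): δ = 48.47°  ✓
  (0,2): δ = 76.04°  ·
  (0,3): δ = 134.63°  ·
  (1,2): δ = 55.49°  ✓
  (1,3): δ = 3.10°  ✓
  (2,3): δ = 121.41°  ·
antipodal pairs: 3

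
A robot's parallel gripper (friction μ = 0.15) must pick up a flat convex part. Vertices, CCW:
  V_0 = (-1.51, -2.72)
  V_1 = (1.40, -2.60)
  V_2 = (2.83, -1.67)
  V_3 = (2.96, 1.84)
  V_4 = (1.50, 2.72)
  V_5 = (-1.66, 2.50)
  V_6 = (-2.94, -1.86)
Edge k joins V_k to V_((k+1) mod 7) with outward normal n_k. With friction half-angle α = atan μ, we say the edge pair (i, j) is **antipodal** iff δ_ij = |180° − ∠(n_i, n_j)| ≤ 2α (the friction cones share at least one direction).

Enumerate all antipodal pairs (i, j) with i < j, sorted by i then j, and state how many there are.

α = atan 0.15 = 8.53°;  2α = 17.06°
n_0 = (+0.0412, -0.9992)
n_1 = (+0.5452, -0.8383)
n_2 = (+0.9993, -0.0370)
n_3 = (+0.5162, +0.8565)
n_4 = (-0.0695, +0.9976)
n_5 = (-0.9595, +0.2817)
n_6 = (-0.5154, -0.8570)
  (0,1): δ = 149.32°  ·
  (0,2): δ = 94.48°  ·
  (0,3): δ = 33.44°  ·
  (0,4): δ = 1.62°  ✓
  (0,5): δ = 71.28°  ·
  (0,6): δ = 146.62°  ·
  (1,2): δ = 125.16°  ·
  (1,3): δ = 64.12°  ·
  (1,4): δ = 29.06°  ·
  (1,5): δ = 40.60°  ·
  (1,6): δ = 115.94°  ·
  (2,3): δ = 118.96°  ·
  (2,4): δ = 83.90°  ·
  (2,5): δ = 14.24°  ✓
  (2,6): δ = 61.10°  ·
  (3,4): δ = 144.94°  ·
  (3,5): δ = 75.28°  ·
  (3,6): δ = 0.06°  ✓
  (4,5): δ = 110.34°  ·
  (4,6): δ = 35.01°  ·
  (5,6): δ = 104.66°  ·
antipodal pairs: 3

count = 3; pairs: (0,4), (2,5), (3,6)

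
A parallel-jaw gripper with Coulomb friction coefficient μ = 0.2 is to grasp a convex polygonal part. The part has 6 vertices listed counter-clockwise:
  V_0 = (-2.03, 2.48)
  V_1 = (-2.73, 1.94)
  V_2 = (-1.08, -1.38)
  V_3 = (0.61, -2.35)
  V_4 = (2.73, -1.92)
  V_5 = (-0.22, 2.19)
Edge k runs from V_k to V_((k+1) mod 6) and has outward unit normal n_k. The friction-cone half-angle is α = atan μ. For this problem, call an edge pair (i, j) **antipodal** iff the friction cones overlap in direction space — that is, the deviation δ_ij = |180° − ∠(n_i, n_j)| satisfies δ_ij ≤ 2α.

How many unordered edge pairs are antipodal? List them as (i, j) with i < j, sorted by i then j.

α = atan 0.2 = 11.31°;  2α = 22.62°
n_0 = (-0.6108, +0.7918)
n_1 = (-0.8955, -0.4451)
n_2 = (-0.4978, -0.8673)
n_3 = (+0.1988, -0.9800)
n_4 = (+0.8124, +0.5831)
n_5 = (+0.1582, +0.9874)
  (0,1): δ = 101.22°  ·
  (0,2): δ = 67.50°  ·
  (0,3): δ = 26.18°  ·
  (0,4): δ = 88.02°  ·
  (0,5): δ = 133.25°  ·
  (1,2): δ = 146.28°  ·
  (1,3): δ = 104.96°  ·
  (1,4): δ = 9.24°  ✓
  (1,5): δ = 54.47°  ·
  (2,3): δ = 138.68°  ·
  (2,4): δ = 24.48°  ·
  (2,5): δ = 20.75°  ✓
  (3,4): δ = 65.80°  ·
  (3,5): δ = 20.57°  ✓
  (4,5): δ = 134.77°  ·
antipodal pairs: 3

count = 3; pairs: (1,4), (2,5), (3,5)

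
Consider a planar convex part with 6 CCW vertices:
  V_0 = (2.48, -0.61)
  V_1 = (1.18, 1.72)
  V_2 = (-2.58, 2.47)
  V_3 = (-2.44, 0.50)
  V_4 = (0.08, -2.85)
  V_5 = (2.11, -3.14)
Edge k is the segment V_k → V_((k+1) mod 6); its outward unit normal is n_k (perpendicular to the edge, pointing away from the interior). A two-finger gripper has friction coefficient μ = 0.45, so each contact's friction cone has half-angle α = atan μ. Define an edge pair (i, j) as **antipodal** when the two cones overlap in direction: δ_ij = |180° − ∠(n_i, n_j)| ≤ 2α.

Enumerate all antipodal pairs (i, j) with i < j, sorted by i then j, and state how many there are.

count = 6; pairs: (0,2), (0,3), (1,3), (1,4), (2,5), (3,5)

α = atan 0.45 = 24.23°;  2α = 48.46°
n_0 = (+0.8733, +0.4872)
n_1 = (+0.1956, +0.9807)
n_2 = (-0.9975, -0.0709)
n_3 = (-0.7991, -0.6011)
n_4 = (-0.1414, -0.9899)
n_5 = (+0.9895, -0.1447)
  (0,1): δ = 130.44°  ·
  (0,2): δ = 25.09°  ✓
  (0,3): δ = 7.79°  ✓
  (0,4): δ = 52.71°  ·
  (0,5): δ = 142.52°  ·
  (1,2): δ = 74.65°  ·
  (1,3): δ = 41.77°  ✓
  (1,4): δ = 3.15°  ✓
  (1,5): δ = 92.96°  ·
  (2,3): δ = 147.11°  ·
  (2,4): δ = 102.20°  ·
  (2,5): δ = 12.39°  ✓
  (3,4): δ = 135.08°  ·
  (3,5): δ = 45.27°  ✓
  (4,5): δ = 90.19°  ·
antipodal pairs: 6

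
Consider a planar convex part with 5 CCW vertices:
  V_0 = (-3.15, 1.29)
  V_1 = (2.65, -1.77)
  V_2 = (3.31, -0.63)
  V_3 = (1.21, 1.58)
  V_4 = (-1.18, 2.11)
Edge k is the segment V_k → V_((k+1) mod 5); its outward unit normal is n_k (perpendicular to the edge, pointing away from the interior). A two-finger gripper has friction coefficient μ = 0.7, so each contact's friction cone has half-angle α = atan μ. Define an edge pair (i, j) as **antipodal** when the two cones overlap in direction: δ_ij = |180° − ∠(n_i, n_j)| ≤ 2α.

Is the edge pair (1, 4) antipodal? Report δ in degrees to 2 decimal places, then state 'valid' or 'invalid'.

α = atan 0.7 = 34.99°;  2α = 69.98°
edge 1: e_1 = (+0.66, +1.14);  n_1 = (+0.8654, -0.5010)
edge 4: e_4 = (-1.97, -0.82);  n_4 = (-0.3843, +0.9232)
∠(n_1, n_4) = 142.67°
δ = |180° − 142.67°| = 37.33°
37.33° ≤ 2α = 69.98°  →  valid

δ = 37.33°, valid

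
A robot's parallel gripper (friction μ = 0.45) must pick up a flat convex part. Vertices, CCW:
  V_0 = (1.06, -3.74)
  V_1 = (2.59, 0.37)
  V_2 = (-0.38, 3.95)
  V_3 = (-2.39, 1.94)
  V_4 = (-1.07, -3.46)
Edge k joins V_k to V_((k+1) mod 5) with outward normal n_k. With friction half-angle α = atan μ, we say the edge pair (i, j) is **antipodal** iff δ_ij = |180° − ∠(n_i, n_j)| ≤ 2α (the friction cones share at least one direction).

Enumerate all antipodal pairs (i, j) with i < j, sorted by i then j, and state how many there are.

count = 4; pairs: (0,2), (0,3), (1,3), (1,4)

α = atan 0.45 = 24.23°;  2α = 48.46°
n_0 = (+0.9372, -0.3489)
n_1 = (+0.7696, +0.6385)
n_2 = (-0.7071, +0.7071)
n_3 = (-0.9714, -0.2375)
n_4 = (-0.1303, -0.9915)
  (0,1): δ = 119.90°  ·
  (0,2): δ = 24.58°  ✓
  (0,3): δ = 34.15°  ✓
  (0,4): δ = 102.93°  ·
  (1,2): δ = 84.68°  ·
  (1,3): δ = 25.94°  ✓
  (1,4): δ = 42.83°  ✓
  (2,3): δ = 121.26°  ·
  (2,4): δ = 52.49°  ·
  (3,4): δ = 111.23°  ·
antipodal pairs: 4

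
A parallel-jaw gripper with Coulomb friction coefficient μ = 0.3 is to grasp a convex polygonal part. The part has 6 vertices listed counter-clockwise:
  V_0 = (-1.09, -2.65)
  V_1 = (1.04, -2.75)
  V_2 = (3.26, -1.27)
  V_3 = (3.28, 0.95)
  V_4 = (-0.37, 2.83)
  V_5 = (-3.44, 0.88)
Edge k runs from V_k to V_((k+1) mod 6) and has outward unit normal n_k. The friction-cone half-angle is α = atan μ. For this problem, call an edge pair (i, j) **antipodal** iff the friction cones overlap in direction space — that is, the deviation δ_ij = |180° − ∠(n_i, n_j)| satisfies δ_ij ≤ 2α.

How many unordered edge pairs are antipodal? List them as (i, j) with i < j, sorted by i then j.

count = 3; pairs: (0,3), (1,4), (3,5)

α = atan 0.3 = 16.70°;  2α = 33.40°
n_0 = (-0.0469, -0.9989)
n_1 = (+0.5547, -0.8321)
n_2 = (+1.0000, -0.0090)
n_3 = (+0.4579, +0.8890)
n_4 = (-0.5362, +0.8441)
n_5 = (-0.8324, -0.5542)
  (0,1): δ = 143.62°  ·
  (0,2): δ = 87.83°  ·
  (0,3): δ = 24.56°  ✓
  (0,4): δ = 35.11°  ·
  (0,5): δ = 126.34°  ·
  (1,2): δ = 124.21°  ·
  (1,3): δ = 60.94°  ·
  (1,4): δ = 1.27°  ✓
  (1,5): δ = 89.96°  ·
  (2,3): δ = 116.74°  ·
  (2,4): δ = 57.06°  ·
  (2,5): δ = 34.17°  ·
  (3,4): δ = 120.33°  ·
  (3,5): δ = 29.10°  ✓
  (4,5): δ = 88.77°  ·
antipodal pairs: 3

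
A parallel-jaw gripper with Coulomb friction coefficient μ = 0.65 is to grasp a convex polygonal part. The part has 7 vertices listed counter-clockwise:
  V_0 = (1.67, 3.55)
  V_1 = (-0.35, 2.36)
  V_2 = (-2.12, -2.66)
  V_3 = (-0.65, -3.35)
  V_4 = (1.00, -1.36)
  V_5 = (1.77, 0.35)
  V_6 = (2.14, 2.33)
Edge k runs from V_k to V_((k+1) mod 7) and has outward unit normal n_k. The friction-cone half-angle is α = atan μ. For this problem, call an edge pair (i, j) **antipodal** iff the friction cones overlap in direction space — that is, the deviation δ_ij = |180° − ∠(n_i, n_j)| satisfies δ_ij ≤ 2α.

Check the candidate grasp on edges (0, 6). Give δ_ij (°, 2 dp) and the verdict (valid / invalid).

δ = 80.57°, invalid

α = atan 0.65 = 33.02°;  2α = 66.05°
edge 0: e_0 = (-2.02, -1.19);  n_0 = (-0.5076, +0.8616)
edge 6: e_6 = (-0.47, +1.22);  n_6 = (+0.9331, +0.3595)
∠(n_0, n_6) = 99.43°
δ = |180° − 99.43°| = 80.57°
80.57° > 2α = 66.05°  →  invalid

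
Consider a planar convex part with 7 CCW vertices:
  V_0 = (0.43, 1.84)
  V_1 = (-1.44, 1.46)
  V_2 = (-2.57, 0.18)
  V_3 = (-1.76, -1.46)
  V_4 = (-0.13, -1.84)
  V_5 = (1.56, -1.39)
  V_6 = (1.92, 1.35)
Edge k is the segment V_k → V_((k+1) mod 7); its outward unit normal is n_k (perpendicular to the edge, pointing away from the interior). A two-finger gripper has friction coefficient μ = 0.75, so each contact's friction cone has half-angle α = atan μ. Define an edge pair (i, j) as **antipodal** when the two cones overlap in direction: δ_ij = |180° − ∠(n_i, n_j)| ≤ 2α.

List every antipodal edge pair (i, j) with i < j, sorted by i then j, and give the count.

count = 10; pairs: (0,3), (0,4), (0,5), (1,3), (1,4), (1,5), (2,5), (2,6), (3,6), (4,6)

α = atan 0.75 = 36.87°;  2α = 73.74°
n_0 = (-0.1991, +0.9800)
n_1 = (-0.7497, +0.6618)
n_2 = (-0.8966, -0.4428)
n_3 = (-0.2270, -0.9739)
n_4 = (+0.2573, -0.9663)
n_5 = (+0.9915, -0.1303)
n_6 = (+0.3124, +0.9500)
  (0,1): δ = 142.93°  ·
  (0,2): δ = 75.20°  ·
  (0,3): δ = 24.61°  ✓
  (0,4): δ = 3.42°  ✓
  (0,5): δ = 71.03°  ✓
  (0,6): δ = 150.31°  ·
  (1,2): δ = 112.28°  ·
  (1,3): δ = 61.68°  ✓
  (1,4): δ = 33.65°  ✓
  (1,5): δ = 33.95°  ✓
  (1,6): δ = 113.23°  ·
  (2,3): δ = 129.41°  ·
  (2,4): δ = 101.37°  ·
  (2,5): δ = 33.77°  ✓
  (2,6): δ = 45.51°  ✓
  (3,4): δ = 151.97°  ·
  (3,5): δ = 84.36°  ·
  (3,6): δ = 5.08°  ✓
  (4,5): δ = 112.40°  ·
  (4,6): δ = 33.11°  ✓
  (5,6): δ = 100.72°  ·
antipodal pairs: 10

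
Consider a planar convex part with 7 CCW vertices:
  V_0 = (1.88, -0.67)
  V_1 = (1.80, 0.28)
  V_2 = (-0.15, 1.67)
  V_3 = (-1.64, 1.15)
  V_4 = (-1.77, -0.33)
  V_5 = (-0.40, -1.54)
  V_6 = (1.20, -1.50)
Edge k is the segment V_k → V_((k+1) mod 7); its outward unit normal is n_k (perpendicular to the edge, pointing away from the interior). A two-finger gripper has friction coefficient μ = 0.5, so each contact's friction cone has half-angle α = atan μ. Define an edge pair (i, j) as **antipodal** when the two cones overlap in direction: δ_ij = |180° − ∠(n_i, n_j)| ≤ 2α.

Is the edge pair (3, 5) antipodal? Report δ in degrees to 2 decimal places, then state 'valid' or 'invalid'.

α = atan 0.5 = 26.57°;  2α = 53.13°
edge 3: e_3 = (-0.13, -1.48);  n_3 = (-0.9962, +0.0875)
edge 5: e_5 = (+1.60, +0.04);  n_5 = (+0.0250, -0.9997)
∠(n_3, n_5) = 96.45°
δ = |180° − 96.45°| = 83.55°
83.55° > 2α = 53.13°  →  invalid

δ = 83.55°, invalid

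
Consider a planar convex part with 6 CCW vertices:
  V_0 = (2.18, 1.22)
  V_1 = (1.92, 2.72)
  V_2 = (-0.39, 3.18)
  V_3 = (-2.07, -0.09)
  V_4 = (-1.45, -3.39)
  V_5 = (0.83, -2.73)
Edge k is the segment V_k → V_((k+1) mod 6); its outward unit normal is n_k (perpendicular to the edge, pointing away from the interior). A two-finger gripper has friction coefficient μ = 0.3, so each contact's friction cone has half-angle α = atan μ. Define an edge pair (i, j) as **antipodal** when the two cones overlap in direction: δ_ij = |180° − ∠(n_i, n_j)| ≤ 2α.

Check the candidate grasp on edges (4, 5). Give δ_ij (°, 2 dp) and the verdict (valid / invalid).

α = atan 0.3 = 16.70°;  2α = 33.40°
edge 4: e_4 = (+2.28, +0.66);  n_4 = (+0.2781, -0.9606)
edge 5: e_5 = (+1.35, +3.95);  n_5 = (+0.9463, -0.3234)
∠(n_4, n_5) = 54.99°
δ = |180° − 54.99°| = 125.01°
125.01° > 2α = 33.40°  →  invalid

δ = 125.01°, invalid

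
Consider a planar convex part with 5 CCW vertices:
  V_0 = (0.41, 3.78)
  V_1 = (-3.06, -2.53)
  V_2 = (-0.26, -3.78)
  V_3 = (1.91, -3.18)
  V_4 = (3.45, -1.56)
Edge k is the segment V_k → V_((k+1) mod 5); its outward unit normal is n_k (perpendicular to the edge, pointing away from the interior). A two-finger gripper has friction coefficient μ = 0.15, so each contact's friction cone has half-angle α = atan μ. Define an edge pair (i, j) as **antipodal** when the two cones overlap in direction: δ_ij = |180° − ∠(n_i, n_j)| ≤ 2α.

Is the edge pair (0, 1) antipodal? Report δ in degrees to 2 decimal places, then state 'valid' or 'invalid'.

α = atan 0.15 = 8.53°;  2α = 17.06°
edge 0: e_0 = (-3.47, -6.31);  n_0 = (-0.8762, +0.4819)
edge 1: e_1 = (+2.80, -1.25);  n_1 = (-0.4077, -0.9131)
∠(n_0, n_1) = 94.75°
δ = |180° − 94.75°| = 85.25°
85.25° > 2α = 17.06°  →  invalid

δ = 85.25°, invalid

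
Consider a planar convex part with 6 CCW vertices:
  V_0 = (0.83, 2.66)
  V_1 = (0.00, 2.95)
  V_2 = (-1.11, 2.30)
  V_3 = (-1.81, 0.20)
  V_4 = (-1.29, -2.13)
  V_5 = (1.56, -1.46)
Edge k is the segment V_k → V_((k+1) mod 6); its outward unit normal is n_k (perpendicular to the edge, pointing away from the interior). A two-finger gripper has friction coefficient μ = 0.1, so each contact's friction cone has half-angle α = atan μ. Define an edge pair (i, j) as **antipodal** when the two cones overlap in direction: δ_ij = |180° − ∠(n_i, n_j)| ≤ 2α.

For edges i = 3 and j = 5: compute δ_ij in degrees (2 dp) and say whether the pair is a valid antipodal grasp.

α = atan 0.1 = 5.71°;  2α = 11.42°
edge 3: e_3 = (+0.52, -2.33);  n_3 = (-0.9760, -0.2178)
edge 5: e_5 = (-0.73, +4.12);  n_5 = (+0.9847, +0.1745)
∠(n_3, n_5) = 177.47°
δ = |180° − 177.47°| = 2.53°
2.53° ≤ 2α = 11.42°  →  valid

δ = 2.53°, valid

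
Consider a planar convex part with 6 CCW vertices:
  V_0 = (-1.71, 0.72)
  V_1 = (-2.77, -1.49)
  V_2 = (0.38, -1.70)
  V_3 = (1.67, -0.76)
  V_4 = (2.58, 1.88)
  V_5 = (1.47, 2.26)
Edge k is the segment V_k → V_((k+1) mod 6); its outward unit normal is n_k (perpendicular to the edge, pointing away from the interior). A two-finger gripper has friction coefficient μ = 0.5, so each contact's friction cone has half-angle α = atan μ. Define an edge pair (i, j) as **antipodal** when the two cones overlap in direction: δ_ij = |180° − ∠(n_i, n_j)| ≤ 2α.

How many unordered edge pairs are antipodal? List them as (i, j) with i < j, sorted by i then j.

α = atan 0.5 = 26.57°;  2α = 53.13°
n_0 = (-0.9017, +0.4325)
n_1 = (-0.0665, -0.9978)
n_2 = (+0.5889, -0.8082)
n_3 = (+0.9454, -0.3259)
n_4 = (+0.3239, +0.9461)
n_5 = (-0.4359, +0.9000)
  (0,1): δ = 68.19°  ·
  (0,2): δ = 28.30°  ✓
  (0,3): δ = 6.61°  ✓
  (0,4): δ = 96.73°  ·
  (0,5): δ = 141.46°  ·
  (1,2): δ = 140.11°  ·
  (1,3): δ = 105.20°  ·
  (1,4): δ = 15.08°  ✓
  (1,5): δ = 29.65°  ✓
  (2,3): δ = 145.10°  ·
  (2,4): δ = 54.98°  ·
  (2,5): δ = 10.24°  ✓
  (3,4): δ = 89.88°  ·
  (3,5): δ = 45.14°  ✓
  (4,5): δ = 135.26°  ·
antipodal pairs: 6

count = 6; pairs: (0,2), (0,3), (1,4), (1,5), (2,5), (3,5)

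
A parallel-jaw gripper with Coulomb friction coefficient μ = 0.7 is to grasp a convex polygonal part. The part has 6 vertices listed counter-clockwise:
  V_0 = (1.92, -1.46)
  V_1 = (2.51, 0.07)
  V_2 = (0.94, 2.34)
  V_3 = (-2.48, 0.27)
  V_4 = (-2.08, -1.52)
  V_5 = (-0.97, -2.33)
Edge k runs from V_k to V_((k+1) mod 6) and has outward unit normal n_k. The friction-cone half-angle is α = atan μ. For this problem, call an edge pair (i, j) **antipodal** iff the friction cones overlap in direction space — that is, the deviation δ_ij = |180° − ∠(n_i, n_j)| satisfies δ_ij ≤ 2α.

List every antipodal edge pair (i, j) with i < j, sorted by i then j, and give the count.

count = 6; pairs: (0,2), (0,3), (1,3), (1,4), (2,4), (2,5)

α = atan 0.7 = 34.99°;  2α = 69.98°
n_0 = (+0.9330, -0.3598)
n_1 = (+0.8225, +0.5688)
n_2 = (-0.5178, +0.8555)
n_3 = (-0.9759, -0.2181)
n_4 = (-0.5895, -0.8078)
n_5 = (+0.2883, -0.9576)
  (0,1): δ = 124.24°  ·
  (0,2): δ = 37.73°  ✓
  (0,3): δ = 33.68°  ✓
  (0,4): δ = 74.97°  ·
  (0,5): δ = 127.84°  ·
  (1,2): δ = 93.48°  ·
  (1,3): δ = 22.07°  ✓
  (1,4): δ = 19.21°  ✓
  (1,5): δ = 72.08°  ·
  (2,3): δ = 108.59°  ·
  (2,4): δ = 67.30°  ✓
  (2,5): δ = 14.43°  ✓
  (3,4): δ = 138.72°  ·
  (3,5): δ = 85.84°  ·
  (4,5): δ = 127.13°  ·
antipodal pairs: 6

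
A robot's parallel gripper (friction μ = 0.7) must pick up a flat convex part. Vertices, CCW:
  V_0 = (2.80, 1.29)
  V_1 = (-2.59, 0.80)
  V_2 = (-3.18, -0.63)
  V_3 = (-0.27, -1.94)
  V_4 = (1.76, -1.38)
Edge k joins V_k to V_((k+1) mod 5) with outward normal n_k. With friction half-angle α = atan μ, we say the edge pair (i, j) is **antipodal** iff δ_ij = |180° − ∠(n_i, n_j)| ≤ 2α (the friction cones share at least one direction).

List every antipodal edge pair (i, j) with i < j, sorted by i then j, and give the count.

count = 5; pairs: (0,2), (0,3), (0,4), (1,3), (1,4)

α = atan 0.7 = 34.99°;  2α = 69.98°
n_0 = (-0.0905, +0.9959)
n_1 = (-0.9244, +0.3814)
n_2 = (-0.4105, -0.9119)
n_3 = (+0.2659, -0.9640)
n_4 = (+0.9318, -0.3630)
  (0,1): δ = 117.61°  ·
  (0,2): δ = 29.43°  ✓
  (0,3): δ = 10.23°  ✓
  (0,4): δ = 63.52°  ✓
  (1,2): δ = 91.82°  ·
  (1,3): δ = 52.16°  ✓
  (1,4): δ = 1.14°  ✓
  (2,3): δ = 140.34°  ·
  (2,4): δ = 87.05°  ·
  (3,4): δ = 126.70°  ·
antipodal pairs: 5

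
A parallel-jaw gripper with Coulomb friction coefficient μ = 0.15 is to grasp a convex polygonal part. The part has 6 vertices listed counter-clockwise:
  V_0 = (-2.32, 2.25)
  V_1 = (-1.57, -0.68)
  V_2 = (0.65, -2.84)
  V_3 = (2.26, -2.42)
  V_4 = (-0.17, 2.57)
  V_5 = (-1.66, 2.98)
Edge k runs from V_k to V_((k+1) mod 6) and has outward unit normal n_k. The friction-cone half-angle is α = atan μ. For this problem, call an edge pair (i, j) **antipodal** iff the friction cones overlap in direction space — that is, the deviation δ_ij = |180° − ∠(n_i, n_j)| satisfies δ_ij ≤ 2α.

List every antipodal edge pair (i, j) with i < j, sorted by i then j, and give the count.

α = atan 0.15 = 8.53°;  2α = 17.06°
n_0 = (-0.9688, -0.2480)
n_1 = (-0.6974, -0.7167)
n_2 = (+0.2524, -0.9676)
n_3 = (+0.8991, +0.4378)
n_4 = (+0.2653, +0.9642)
n_5 = (-0.7418, +0.6706)
  (0,1): δ = 148.57°  ·
  (0,2): δ = 89.74°  ·
  (0,3): δ = 11.61°  ✓
  (0,4): δ = 60.26°  ·
  (0,5): δ = 123.53°  ·
  (1,2): δ = 121.16°  ·
  (1,3): δ = 19.82°  ·
  (1,4): δ = 28.83°  ·
  (1,5): δ = 92.10°  ·
  (2,3): δ = 78.66°  ·
  (2,4): δ = 30.01°  ·
  (2,5): δ = 33.26°  ·
  (3,4): δ = 131.35°  ·
  (3,5): δ = 68.08°  ·
  (4,5): δ = 116.73°  ·
antipodal pairs: 1

count = 1; pairs: (0,3)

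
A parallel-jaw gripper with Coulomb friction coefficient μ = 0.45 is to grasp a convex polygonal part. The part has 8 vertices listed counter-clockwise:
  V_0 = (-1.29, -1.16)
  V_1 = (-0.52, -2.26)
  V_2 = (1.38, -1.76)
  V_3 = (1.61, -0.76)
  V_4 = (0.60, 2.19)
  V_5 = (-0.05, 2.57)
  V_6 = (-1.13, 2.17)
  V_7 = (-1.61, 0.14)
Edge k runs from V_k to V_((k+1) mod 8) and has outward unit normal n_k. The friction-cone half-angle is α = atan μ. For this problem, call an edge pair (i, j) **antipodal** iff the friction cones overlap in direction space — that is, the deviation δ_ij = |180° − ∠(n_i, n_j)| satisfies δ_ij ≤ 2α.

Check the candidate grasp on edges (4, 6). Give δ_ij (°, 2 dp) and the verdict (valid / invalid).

δ = 72.99°, invalid

α = atan 0.45 = 24.23°;  2α = 48.46°
edge 4: e_4 = (-0.65, +0.38);  n_4 = (+0.5047, +0.8633)
edge 6: e_6 = (-0.48, -2.03);  n_6 = (-0.9732, +0.2301)
∠(n_4, n_6) = 107.01°
δ = |180° − 107.01°| = 72.99°
72.99° > 2α = 48.46°  →  invalid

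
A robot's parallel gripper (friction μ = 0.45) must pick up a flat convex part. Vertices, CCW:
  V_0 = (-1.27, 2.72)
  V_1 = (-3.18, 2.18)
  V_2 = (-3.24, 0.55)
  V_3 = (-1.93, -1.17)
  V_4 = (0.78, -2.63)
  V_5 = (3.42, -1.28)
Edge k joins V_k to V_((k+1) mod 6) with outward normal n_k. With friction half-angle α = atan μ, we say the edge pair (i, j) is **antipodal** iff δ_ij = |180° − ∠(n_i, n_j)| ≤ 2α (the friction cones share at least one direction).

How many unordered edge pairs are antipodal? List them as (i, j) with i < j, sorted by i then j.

α = atan 0.45 = 24.23°;  2α = 48.46°
n_0 = (-0.2721, +0.9623)
n_1 = (-0.9993, +0.0368)
n_2 = (-0.7955, -0.6059)
n_3 = (-0.4743, -0.8804)
n_4 = (+0.4553, -0.8903)
n_5 = (+0.6489, +0.7609)
  (0,1): δ = 107.89°  ·
  (0,2): δ = 68.49°  ·
  (0,3): δ = 44.10°  ✓
  (0,4): δ = 11.30°  ✓
  (0,5): δ = 123.75°  ·
  (1,2): δ = 140.60°  ·
  (1,3): δ = 116.21°  ·
  (1,4): δ = 60.81°  ·
  (1,5): δ = 51.65°  ·
  (2,3): δ = 155.61°  ·
  (2,4): δ = 100.21°  ·
  (2,5): δ = 12.25°  ✓
  (3,4): δ = 124.60°  ·
  (3,5): δ = 12.15°  ✓
  (4,5): δ = 67.54°  ·
antipodal pairs: 4

count = 4; pairs: (0,3), (0,4), (2,5), (3,5)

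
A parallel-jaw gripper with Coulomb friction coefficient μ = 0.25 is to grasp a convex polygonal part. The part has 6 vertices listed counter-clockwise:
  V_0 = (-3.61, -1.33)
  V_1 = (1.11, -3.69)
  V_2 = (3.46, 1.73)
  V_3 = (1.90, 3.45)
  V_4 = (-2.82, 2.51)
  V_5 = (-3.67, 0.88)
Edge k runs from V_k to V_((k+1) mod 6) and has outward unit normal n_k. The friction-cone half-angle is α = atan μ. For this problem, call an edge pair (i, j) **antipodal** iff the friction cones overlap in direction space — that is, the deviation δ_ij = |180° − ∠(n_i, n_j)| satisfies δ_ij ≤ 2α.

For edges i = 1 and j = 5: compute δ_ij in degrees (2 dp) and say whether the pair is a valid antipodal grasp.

α = atan 0.25 = 14.04°;  2α = 28.07°
edge 1: e_1 = (+2.35, +5.42);  n_1 = (+0.9175, -0.3978)
edge 5: e_5 = (+0.06, -2.21);  n_5 = (-0.9996, -0.0271)
∠(n_1, n_5) = 155.00°
δ = |180° − 155.00°| = 25.00°
25.00° ≤ 2α = 28.07°  →  valid

δ = 25.00°, valid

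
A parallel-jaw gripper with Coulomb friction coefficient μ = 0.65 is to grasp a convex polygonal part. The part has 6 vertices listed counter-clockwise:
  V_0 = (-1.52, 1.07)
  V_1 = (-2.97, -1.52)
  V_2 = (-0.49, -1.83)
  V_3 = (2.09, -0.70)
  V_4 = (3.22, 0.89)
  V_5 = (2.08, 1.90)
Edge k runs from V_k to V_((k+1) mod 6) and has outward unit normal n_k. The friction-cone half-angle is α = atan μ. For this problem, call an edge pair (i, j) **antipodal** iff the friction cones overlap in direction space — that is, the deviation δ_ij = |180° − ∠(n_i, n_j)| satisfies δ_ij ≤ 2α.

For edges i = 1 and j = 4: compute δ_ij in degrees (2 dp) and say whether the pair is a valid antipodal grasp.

δ = 34.41°, valid

α = atan 0.65 = 33.02°;  2α = 66.05°
edge 1: e_1 = (+2.48, -0.31);  n_1 = (-0.1240, -0.9923)
edge 4: e_4 = (-1.14, +1.01);  n_4 = (+0.6631, +0.7485)
∠(n_1, n_4) = 145.59°
δ = |180° − 145.59°| = 34.41°
34.41° ≤ 2α = 66.05°  →  valid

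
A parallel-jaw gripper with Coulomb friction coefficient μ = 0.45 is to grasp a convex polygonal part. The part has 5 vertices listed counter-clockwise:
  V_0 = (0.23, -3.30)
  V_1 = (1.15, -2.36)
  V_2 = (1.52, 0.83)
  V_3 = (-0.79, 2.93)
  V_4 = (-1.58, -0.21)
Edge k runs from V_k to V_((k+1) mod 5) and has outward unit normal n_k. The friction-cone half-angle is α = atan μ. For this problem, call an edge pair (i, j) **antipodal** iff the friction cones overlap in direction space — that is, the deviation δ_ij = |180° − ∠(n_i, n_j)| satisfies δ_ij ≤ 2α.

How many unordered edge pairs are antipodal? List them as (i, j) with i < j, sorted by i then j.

count = 4; pairs: (0,3), (1,3), (1,4), (2,4)

α = atan 0.45 = 24.23°;  2α = 48.46°
n_0 = (+0.7147, -0.6995)
n_1 = (+0.9933, -0.1152)
n_2 = (+0.6727, +0.7399)
n_3 = (-0.9698, +0.2440)
n_4 = (-0.8629, -0.5054)
  (0,1): δ = 142.23°  ·
  (0,2): δ = 87.89°  ·
  (0,3): δ = 30.26°  ✓
  (0,4): δ = 74.74°  ·
  (1,2): δ = 125.66°  ·
  (1,3): δ = 7.51°  ✓
  (1,4): δ = 36.98°  ✓
  (2,3): δ = 61.85°  ·
  (2,4): δ = 17.37°  ✓
  (3,4): δ = 135.52°  ·
antipodal pairs: 4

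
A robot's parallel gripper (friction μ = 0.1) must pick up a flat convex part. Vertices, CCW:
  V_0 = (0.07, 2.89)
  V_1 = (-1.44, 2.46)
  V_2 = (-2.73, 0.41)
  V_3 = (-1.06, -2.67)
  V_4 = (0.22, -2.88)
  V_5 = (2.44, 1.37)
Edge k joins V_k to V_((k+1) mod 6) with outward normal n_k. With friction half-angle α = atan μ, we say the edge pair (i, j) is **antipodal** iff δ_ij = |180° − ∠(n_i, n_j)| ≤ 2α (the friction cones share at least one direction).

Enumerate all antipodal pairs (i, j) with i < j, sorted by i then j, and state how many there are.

count = 1; pairs: (1,4)

α = atan 0.1 = 5.71°;  2α = 11.42°
n_0 = (-0.2739, +0.9618)
n_1 = (-0.8464, +0.5326)
n_2 = (-0.8791, -0.4767)
n_3 = (-0.1619, -0.9868)
n_4 = (+0.8864, -0.4630)
n_5 = (+0.5399, +0.8418)
  (0,1): δ = 138.08°  ·
  (0,2): δ = 77.43°  ·
  (0,3): δ = 25.21°  ·
  (0,4): δ = 46.52°  ·
  (0,5): δ = 131.43°  ·
  (1,2): δ = 119.35°  ·
  (1,3): δ = 67.14°  ·
  (1,4): δ = 4.60°  ✓
  (1,5): δ = 89.51°  ·
  (2,3): δ = 127.78°  ·
  (2,4): δ = 56.05°  ·
  (2,5): δ = 28.86°  ·
  (3,4): δ = 108.26°  ·
  (3,5): δ = 23.36°  ·
  (4,5): δ = 95.09°  ·
antipodal pairs: 1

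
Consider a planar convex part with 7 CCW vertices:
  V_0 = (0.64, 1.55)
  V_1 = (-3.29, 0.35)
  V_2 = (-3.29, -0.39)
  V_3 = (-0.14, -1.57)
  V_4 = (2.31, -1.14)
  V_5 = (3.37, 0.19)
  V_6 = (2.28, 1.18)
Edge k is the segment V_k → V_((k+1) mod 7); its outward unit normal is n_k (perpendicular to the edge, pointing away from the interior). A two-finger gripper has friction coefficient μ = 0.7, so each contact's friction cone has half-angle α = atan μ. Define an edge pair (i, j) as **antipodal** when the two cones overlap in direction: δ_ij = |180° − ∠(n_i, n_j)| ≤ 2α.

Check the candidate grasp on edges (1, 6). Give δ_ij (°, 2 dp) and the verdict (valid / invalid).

δ = 77.29°, invalid

α = atan 0.7 = 34.99°;  2α = 69.98°
edge 1: e_1 = (+0.00, -0.74);  n_1 = (-1.0000, -0.0000)
edge 6: e_6 = (-1.64, +0.37);  n_6 = (+0.2201, +0.9755)
∠(n_1, n_6) = 102.71°
δ = |180° − 102.71°| = 77.29°
77.29° > 2α = 69.98°  →  invalid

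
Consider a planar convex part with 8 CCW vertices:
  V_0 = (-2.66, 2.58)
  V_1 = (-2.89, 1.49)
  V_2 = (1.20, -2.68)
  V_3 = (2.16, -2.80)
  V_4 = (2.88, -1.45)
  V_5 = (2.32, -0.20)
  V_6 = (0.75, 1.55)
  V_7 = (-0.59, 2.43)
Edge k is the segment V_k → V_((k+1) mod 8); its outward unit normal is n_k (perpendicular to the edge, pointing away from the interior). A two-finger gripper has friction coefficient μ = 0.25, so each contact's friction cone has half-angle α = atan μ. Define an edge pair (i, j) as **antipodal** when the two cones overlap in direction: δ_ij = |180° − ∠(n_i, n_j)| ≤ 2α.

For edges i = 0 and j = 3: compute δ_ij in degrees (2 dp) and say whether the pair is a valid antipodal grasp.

α = atan 0.25 = 14.04°;  2α = 28.07°
edge 0: e_0 = (-0.23, -1.09);  n_0 = (-0.9785, +0.2065)
edge 3: e_3 = (+0.72, +1.35);  n_3 = (+0.8824, -0.4706)
∠(n_0, n_3) = 163.84°
δ = |180° − 163.84°| = 16.16°
16.16° ≤ 2α = 28.07°  →  valid

δ = 16.16°, valid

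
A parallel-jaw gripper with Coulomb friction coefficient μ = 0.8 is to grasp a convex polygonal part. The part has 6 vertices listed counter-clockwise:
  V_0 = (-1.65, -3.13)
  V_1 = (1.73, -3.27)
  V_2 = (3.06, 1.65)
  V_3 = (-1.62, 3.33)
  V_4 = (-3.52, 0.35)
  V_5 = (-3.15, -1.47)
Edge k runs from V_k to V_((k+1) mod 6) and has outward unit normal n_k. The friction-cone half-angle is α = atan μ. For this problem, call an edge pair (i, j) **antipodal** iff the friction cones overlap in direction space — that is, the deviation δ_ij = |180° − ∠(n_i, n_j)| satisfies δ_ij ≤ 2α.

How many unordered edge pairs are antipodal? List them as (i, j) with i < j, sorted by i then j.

α = atan 0.8 = 38.66°;  2α = 77.32°
n_0 = (-0.0414, -0.9991)
n_1 = (+0.9654, -0.2610)
n_2 = (+0.3379, +0.9412)
n_3 = (-0.8432, +0.5376)
n_4 = (-0.9800, -0.1992)
n_5 = (-0.7420, -0.6704)
  (0,1): δ = 102.76°  ·
  (0,2): δ = 17.37°  ✓
  (0,3): δ = 59.85°  ✓
  (0,4): δ = 103.86°  ·
  (0,5): δ = 134.47°  ·
  (1,2): δ = 94.62°  ·
  (1,3): δ = 17.39°  ✓
  (1,4): δ = 26.62°  ✓
  (1,5): δ = 57.23°  ✓
  (2,3): δ = 102.77°  ·
  (2,4): δ = 58.76°  ✓
  (2,5): δ = 28.15°  ✓
  (3,4): δ = 135.99°  ·
  (3,5): δ = 105.38°  ·
  (4,5): δ = 149.39°  ·
antipodal pairs: 7

count = 7; pairs: (0,2), (0,3), (1,3), (1,4), (1,5), (2,4), (2,5)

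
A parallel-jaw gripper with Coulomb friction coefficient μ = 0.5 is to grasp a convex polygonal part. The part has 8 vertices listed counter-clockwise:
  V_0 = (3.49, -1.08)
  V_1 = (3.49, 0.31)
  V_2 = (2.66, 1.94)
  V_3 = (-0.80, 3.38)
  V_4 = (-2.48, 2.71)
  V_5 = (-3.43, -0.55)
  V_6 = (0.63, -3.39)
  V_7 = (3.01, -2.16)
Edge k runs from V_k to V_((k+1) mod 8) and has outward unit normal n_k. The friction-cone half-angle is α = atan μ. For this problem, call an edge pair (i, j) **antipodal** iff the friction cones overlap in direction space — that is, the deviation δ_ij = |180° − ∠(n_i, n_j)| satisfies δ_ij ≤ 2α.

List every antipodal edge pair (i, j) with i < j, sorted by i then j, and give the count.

α = atan 0.5 = 26.57°;  2α = 53.13°
n_0 = (+1.0000, -0.0000)
n_1 = (+0.8911, +0.4538)
n_2 = (+0.3842, +0.9232)
n_3 = (-0.3704, +0.9289)
n_4 = (-0.9601, +0.2798)
n_5 = (-0.5732, -0.8194)
n_6 = (+0.4591, -0.8884)
n_7 = (+0.9138, -0.4061)
  (0,1): δ = 153.01°  ·
  (0,2): δ = 112.60°  ·
  (0,3): δ = 68.26°  ·
  (0,4): δ = 16.25°  ✓
  (0,5): δ = 55.03°  ·
  (0,6): δ = 117.33°  ·
  (0,7): δ = 156.04°  ·
  (1,2): δ = 139.58°  ·
  (1,3): δ = 95.24°  ·
  (1,4): δ = 43.23°  ✓
  (1,5): δ = 28.04°  ✓
  (1,6): δ = 90.34°  ·
  (1,7): δ = 129.05°  ·
  (2,3): δ = 135.66°  ·
  (2,4): δ = 83.65°  ·
  (2,5): δ = 12.38°  ✓
  (2,6): δ = 49.93°  ✓
  (2,7): δ = 88.63°  ·
  (3,4): δ = 127.99°  ·
  (3,5): δ = 56.72°  ·
  (3,6): δ = 5.59°  ✓
  (3,7): δ = 44.29°  ✓
  (4,5): δ = 108.73°  ·
  (4,6): δ = 46.42°  ✓
  (4,7): δ = 7.72°  ✓
  (5,6): δ = 117.70°  ·
  (5,7): δ = 78.99°  ·
  (6,7): δ = 141.29°  ·
antipodal pairs: 9

count = 9; pairs: (0,4), (1,4), (1,5), (2,5), (2,6), (3,6), (3,7), (4,6), (4,7)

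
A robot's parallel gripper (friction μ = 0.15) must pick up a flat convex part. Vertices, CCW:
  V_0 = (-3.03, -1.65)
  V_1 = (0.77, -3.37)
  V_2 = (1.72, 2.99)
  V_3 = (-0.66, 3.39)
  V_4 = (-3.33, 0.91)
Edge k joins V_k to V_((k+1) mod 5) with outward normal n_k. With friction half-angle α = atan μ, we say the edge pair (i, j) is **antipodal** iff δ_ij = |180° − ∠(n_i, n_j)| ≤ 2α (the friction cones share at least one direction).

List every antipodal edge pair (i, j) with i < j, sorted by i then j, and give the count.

α = atan 0.15 = 8.53°;  2α = 17.06°
n_0 = (-0.4124, -0.9110)
n_1 = (+0.9890, -0.1477)
n_2 = (+0.1657, +0.9862)
n_3 = (-0.6806, +0.7327)
n_4 = (-0.9932, -0.1164)
  (0,1): δ = 74.14°  ·
  (0,2): δ = 14.81°  ✓
  (0,3): δ = 67.24°  ·
  (0,4): δ = 121.04°  ·
  (1,2): δ = 91.04°  ·
  (1,3): δ = 38.62°  ·
  (1,4): δ = 15.18°  ✓
  (2,3): δ = 127.57°  ·
  (2,4): δ = 73.78°  ·
  (3,4): δ = 126.20°  ·
antipodal pairs: 2

count = 2; pairs: (0,2), (1,4)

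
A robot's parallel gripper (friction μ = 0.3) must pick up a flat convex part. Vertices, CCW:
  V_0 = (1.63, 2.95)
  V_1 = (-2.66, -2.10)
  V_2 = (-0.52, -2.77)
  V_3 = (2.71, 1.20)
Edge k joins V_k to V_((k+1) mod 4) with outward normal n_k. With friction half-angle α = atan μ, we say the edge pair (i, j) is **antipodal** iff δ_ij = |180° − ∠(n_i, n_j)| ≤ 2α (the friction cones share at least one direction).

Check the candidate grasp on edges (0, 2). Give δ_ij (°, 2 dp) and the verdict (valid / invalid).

δ = 1.22°, valid

α = atan 0.3 = 16.70°;  2α = 33.40°
edge 0: e_0 = (-4.29, -5.05);  n_0 = (-0.7621, +0.6474)
edge 2: e_2 = (+3.23, +3.97);  n_2 = (+0.7757, -0.6311)
∠(n_0, n_2) = 178.78°
δ = |180° − 178.78°| = 1.22°
1.22° ≤ 2α = 33.40°  →  valid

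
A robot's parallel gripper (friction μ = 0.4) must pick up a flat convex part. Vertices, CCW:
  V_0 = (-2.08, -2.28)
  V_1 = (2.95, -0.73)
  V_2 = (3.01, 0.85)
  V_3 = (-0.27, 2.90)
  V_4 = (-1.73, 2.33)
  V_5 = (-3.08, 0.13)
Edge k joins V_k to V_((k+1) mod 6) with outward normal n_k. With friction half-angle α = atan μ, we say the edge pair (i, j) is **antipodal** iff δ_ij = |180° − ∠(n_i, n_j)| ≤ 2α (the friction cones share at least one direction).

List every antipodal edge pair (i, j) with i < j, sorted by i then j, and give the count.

count = 5; pairs: (0,3), (0,4), (1,4), (1,5), (2,5)

α = atan 0.4 = 21.80°;  2α = 43.60°
n_0 = (+0.2945, -0.9557)
n_1 = (+0.9993, -0.0379)
n_2 = (+0.5300, +0.8480)
n_3 = (-0.3637, +0.9315)
n_4 = (-0.8523, +0.5230)
n_5 = (-0.9236, -0.3833)
  (0,1): δ = 109.30°  ·
  (0,2): δ = 49.13°  ·
  (0,3): δ = 4.20°  ✓
  (0,4): δ = 41.34°  ✓
  (0,5): δ = 95.41°  ·
  (1,2): δ = 119.83°  ·
  (1,3): δ = 66.50°  ·
  (1,4): δ = 29.36°  ✓
  (1,5): δ = 24.71°  ✓
  (2,3): δ = 126.67°  ·
  (2,4): δ = 89.53°  ·
  (2,5): δ = 35.46°  ✓
  (3,4): δ = 142.86°  ·
  (3,5): δ = 88.79°  ·
  (4,5): δ = 125.93°  ·
antipodal pairs: 5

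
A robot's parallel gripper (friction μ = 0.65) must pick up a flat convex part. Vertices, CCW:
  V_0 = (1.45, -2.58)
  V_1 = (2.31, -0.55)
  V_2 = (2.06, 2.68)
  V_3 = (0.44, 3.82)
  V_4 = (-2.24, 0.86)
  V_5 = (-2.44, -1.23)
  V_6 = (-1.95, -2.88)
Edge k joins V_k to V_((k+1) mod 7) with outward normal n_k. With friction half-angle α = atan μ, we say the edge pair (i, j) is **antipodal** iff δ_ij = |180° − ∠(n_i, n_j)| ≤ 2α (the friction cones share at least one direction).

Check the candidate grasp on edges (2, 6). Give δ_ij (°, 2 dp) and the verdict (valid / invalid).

α = atan 0.65 = 33.02°;  2α = 66.05°
edge 2: e_2 = (-1.62, +1.14);  n_2 = (+0.5755, +0.8178)
edge 6: e_6 = (+3.40, +0.30);  n_6 = (+0.0879, -0.9961)
∠(n_2, n_6) = 139.82°
δ = |180° − 139.82°| = 40.18°
40.18° ≤ 2α = 66.05°  →  valid

δ = 40.18°, valid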